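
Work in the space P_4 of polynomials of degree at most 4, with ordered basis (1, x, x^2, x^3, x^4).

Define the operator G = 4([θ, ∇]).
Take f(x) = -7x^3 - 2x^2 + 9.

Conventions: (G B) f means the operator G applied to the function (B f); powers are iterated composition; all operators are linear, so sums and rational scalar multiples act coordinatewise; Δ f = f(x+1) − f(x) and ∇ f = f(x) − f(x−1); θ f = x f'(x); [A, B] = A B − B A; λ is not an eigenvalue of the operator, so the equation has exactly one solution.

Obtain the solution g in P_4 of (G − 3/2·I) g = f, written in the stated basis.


the image equals g(x) = (14/3)x^3 - 36x^2 + (800/3)x - 8518/9

write g with unknown coordinates in the stated basis and equate coefficients in (G − 3/2·I) g = f
solving from the highest basis element down gives g = (14/3)x^3 - 36x^2 + (800/3)x - 8518/9
check: G g = -56x^2 + 400x - 4232/3
so G g − 3/2·g = -7x^3 - 2x^2 + 9 = f ✓


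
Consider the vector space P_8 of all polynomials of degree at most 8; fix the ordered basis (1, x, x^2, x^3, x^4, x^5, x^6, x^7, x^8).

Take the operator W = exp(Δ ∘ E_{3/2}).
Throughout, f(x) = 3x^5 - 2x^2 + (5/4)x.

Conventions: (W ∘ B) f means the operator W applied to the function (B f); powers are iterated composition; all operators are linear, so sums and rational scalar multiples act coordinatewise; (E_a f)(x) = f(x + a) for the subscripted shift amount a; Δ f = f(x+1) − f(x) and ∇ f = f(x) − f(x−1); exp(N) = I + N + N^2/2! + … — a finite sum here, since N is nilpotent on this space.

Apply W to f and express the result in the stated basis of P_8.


order-1 term: 15x^4 + 120x^3 + (735/2)x^2 + 506x + 4215/16
order-2 term: 30x^3 + 360x^2 + 1455x + 1978
order-3 term: 30x^2 + 360x + 2175/2
order-4 term: 15x + 120
order-5 term: 3
the series for exp(Δ ∘ E_{3/2}) f terminates at order 5
exp(Δ ∘ E_{3/2}) f = 3x^5 + 15x^4 + 150x^3 + (1511/2)x^2 + (9349/4)x + 55231/16

g(x) = 3x^5 + 15x^4 + 150x^3 + (1511/2)x^2 + (9349/4)x + 55231/16


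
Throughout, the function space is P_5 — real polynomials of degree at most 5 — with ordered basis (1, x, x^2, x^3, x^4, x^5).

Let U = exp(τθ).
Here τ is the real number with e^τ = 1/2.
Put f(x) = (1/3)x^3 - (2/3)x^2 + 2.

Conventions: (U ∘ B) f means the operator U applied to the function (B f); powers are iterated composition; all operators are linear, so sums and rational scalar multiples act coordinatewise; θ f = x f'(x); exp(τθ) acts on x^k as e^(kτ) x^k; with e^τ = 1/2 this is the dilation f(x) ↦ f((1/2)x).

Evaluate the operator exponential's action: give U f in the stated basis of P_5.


g(x) = (1/24)x^3 - (1/6)x^2 + 2

exp(τθ) x^k = e^(kτ) x^k; with e^τ = 1/2 this sends x^k to (1/2)^k x^k
x^2 ↦ 1/4 x^2
x^3 ↦ 1/8 x^3
applying this coordinatewise to f: exp(τθ) f = (1/24)x^3 - (1/6)x^2 + 2


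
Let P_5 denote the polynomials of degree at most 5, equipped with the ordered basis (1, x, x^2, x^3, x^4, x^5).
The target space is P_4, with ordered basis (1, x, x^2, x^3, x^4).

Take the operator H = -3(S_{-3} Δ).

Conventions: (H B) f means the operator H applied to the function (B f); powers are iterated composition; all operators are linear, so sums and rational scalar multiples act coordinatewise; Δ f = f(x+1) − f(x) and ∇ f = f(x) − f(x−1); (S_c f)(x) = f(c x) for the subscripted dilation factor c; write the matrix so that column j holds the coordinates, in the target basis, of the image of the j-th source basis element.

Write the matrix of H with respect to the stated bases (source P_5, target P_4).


the matrix is [[0, -3, -3, -3, -3, -3]; [0, 0, 18, 27, 36, 45]; [0, 0, 0, -81, -162, -270]; [0, 0, 0, 0, 324, 810]; [0, 0, 0, 0, 0, -1215]] (rows listed top to bottom)

image of 1: 0
image of x: -3
image of x^2: 18x - 3
image of x^3: -81x^2 + 27x - 3
image of x^4: 324x^3 - 162x^2 + 36x - 3
image of x^5: -1215x^4 + 810x^3 - 270x^2 + 45x - 3
each image's coordinates form column j of the matrix


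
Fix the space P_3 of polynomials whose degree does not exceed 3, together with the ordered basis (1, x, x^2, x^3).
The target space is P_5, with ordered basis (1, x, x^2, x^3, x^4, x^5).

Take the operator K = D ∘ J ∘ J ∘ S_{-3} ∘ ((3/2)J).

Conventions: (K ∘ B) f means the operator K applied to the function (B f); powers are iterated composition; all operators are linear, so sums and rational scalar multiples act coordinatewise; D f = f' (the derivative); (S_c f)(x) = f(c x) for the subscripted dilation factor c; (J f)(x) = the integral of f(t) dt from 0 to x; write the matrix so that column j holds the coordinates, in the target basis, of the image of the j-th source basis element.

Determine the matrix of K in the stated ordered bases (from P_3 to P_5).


the matrix is [[0, 0, 0, 0]; [0, 0, 0, 0]; [-9/4, 0, 0, 0]; [0, 9/4, 0, 0]; [0, 0, -27/8, 0]; [0, 0, 0, 243/40]] (rows listed top to bottom)

image of 1: -(9/4)x^2
image of x: (9/4)x^3
image of x^2: -(27/8)x^4
image of x^3: (243/40)x^5
each image's coordinates form column j of the matrix


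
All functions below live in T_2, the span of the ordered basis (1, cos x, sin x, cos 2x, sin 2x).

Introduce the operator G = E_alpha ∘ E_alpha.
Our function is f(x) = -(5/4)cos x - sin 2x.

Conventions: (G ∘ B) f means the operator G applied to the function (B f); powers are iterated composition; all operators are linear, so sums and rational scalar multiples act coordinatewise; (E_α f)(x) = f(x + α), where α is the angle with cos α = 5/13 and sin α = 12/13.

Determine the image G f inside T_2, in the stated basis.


E_alpha f = -(25/52)cos x + (15/13)sin x - (120/169)cos 2x + (119/169)sin 2x
E_alpha E_alpha f = (595/676)cos x + (150/169)sin x + (28560/28561)cos 2x + (239/28561)sin 2x

the image equals g(x) = (595/676)cos x + (150/169)sin x + (28560/28561)cos 2x + (239/28561)sin 2x


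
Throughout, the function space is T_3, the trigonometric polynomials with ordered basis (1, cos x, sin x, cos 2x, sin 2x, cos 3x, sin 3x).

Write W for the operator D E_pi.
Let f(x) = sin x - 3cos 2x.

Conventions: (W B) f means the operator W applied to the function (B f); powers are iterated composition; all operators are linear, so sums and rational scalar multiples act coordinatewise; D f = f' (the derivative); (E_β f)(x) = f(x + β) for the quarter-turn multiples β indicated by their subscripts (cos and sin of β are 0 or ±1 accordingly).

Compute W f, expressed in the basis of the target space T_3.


E_pi f = -sin x - 3cos 2x
D E_pi f = -cos x + 6sin 2x

g(x) = -cos x + 6sin 2x


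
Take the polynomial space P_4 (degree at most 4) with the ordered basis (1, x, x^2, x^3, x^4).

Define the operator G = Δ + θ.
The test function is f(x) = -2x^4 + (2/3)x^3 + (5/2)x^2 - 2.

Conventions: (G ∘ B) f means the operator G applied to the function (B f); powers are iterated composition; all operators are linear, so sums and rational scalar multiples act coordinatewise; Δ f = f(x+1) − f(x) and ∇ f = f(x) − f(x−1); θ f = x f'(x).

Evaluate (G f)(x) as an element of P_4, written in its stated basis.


Δ f = -8x^3 - 10x^2 - x + 7/6
θ f = -8x^4 + 2x^3 + 5x^2
(Δ + θ) f = -8x^4 - 6x^3 - 5x^2 - x + 7/6

g(x) = -8x^4 - 6x^3 - 5x^2 - x + 7/6


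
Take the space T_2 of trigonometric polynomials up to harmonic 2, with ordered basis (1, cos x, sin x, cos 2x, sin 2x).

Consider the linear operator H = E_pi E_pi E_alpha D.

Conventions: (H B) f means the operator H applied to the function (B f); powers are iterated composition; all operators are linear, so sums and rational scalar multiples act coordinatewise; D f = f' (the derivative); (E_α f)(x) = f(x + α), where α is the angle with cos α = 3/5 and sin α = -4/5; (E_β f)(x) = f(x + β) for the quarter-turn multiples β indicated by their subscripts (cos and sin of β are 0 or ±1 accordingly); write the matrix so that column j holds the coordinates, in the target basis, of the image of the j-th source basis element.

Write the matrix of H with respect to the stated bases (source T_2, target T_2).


image of 1: 0
image of cos x: (4/5)cos x - (3/5)sin x
image of sin x: (3/5)cos x + (4/5)sin x
image of cos 2x: (48/25)cos 2x + (14/25)sin 2x
image of sin 2x: -(14/25)cos 2x + (48/25)sin 2x
each image's coordinates form column j of the matrix

the matrix is [[0, 0, 0, 0, 0]; [0, 4/5, 3/5, 0, 0]; [0, -3/5, 4/5, 0, 0]; [0, 0, 0, 48/25, -14/25]; [0, 0, 0, 14/25, 48/25]] (rows listed top to bottom)


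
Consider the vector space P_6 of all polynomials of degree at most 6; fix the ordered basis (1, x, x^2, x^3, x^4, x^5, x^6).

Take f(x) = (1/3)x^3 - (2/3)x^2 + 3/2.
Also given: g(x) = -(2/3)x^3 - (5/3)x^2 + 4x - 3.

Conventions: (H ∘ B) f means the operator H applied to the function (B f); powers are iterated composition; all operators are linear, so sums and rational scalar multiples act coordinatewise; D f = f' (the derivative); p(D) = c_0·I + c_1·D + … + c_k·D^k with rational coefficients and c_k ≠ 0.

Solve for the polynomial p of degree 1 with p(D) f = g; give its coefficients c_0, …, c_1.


c_0 = -2, c_1 = -3

D^0 f = (1/3)x^3 - (2/3)x^2 + 3/2
D^1 f = x^2 - (4/3)x
matching coefficients of g against c_0 f + c_1 Df + … from the top degree down determines the c_i
solution: c_0 = -2, c_1 = -3


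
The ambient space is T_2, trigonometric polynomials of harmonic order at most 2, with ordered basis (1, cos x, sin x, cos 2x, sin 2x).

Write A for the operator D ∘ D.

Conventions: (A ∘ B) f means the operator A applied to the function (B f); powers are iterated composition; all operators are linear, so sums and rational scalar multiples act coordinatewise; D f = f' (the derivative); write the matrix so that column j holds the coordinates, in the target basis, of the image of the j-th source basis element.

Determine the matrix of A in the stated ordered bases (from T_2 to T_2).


image of 1: 0
image of cos x: -cos x
image of sin x: -sin x
image of cos 2x: -4cos 2x
image of sin 2x: -4sin 2x
each image's coordinates form column j of the matrix

the matrix is [[0, 0, 0, 0, 0]; [0, -1, 0, 0, 0]; [0, 0, -1, 0, 0]; [0, 0, 0, -4, 0]; [0, 0, 0, 0, -4]] (rows listed top to bottom)


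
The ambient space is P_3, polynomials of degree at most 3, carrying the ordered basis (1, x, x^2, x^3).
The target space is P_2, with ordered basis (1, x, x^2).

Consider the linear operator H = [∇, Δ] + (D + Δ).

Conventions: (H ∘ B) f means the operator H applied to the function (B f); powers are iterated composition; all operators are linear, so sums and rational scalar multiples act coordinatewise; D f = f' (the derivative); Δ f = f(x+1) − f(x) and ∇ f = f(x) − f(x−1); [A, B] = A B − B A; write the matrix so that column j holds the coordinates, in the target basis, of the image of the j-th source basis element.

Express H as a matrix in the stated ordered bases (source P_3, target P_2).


image of 1: 0
image of x: 2
image of x^2: 4x + 1
image of x^3: 6x^2 + 3x + 1
each image's coordinates form column j of the matrix

the matrix is [[0, 2, 1, 1]; [0, 0, 4, 3]; [0, 0, 0, 6]] (rows listed top to bottom)


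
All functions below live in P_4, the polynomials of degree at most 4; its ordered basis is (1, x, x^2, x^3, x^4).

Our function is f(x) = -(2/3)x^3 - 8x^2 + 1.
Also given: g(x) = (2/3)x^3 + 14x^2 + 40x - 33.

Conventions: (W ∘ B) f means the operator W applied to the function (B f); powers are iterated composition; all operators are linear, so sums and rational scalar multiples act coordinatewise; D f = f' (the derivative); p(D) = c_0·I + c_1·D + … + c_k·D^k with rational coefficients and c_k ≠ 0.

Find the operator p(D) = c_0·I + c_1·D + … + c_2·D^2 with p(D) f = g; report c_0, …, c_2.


p(D) = -I − 3·D + 2·D^2, i.e. c_0 = -1, c_1 = -3, c_2 = 2

D^0 f = -(2/3)x^3 - 8x^2 + 1
D^1 f = -2x^2 - 16x
D^2 f = -4x - 16
matching coefficients of g against c_0 f + c_1 Df + … from the top degree down determines the c_i
solution: c_0 = -1, c_1 = -3, c_2 = 2


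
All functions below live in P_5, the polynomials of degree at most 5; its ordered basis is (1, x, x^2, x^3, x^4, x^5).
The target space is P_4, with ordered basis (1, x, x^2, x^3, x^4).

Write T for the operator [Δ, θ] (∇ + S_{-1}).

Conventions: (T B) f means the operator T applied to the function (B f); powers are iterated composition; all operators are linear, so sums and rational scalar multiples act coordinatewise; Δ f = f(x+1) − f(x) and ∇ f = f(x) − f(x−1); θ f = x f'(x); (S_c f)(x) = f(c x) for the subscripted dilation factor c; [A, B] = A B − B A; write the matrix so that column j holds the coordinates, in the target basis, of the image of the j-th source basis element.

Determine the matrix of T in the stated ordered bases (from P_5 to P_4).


the matrix is [[0, -1, 4, 0, 8, 0]; [0, 0, 2, 0, 24, 0]; [0, 0, 0, -3, 24, 0]; [0, 0, 0, 0, 4, 0]; [0, 0, 0, 0, 0, -5]] (rows listed top to bottom)

image of 1: 0
image of x: -1
image of x^2: 2x + 4
image of x^3: -3x^2
image of x^4: 4x^3 + 24x^2 + 24x + 8
image of x^5: -5x^4
each image's coordinates form column j of the matrix


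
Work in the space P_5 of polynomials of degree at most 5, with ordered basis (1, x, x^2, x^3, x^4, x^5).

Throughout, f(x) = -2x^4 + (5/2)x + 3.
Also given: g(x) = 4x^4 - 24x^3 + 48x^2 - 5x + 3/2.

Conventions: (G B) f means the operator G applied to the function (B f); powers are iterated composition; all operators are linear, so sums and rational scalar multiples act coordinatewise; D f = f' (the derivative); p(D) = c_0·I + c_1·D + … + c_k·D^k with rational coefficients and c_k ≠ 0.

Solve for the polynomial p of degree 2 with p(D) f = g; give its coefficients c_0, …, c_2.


c_0 = -2, c_1 = 3, c_2 = -2

D^0 f = -2x^4 + (5/2)x + 3
D^1 f = -8x^3 + 5/2
D^2 f = -24x^2
matching coefficients of g against c_0 f + c_1 Df + … from the top degree down determines the c_i
solution: c_0 = -2, c_1 = 3, c_2 = -2


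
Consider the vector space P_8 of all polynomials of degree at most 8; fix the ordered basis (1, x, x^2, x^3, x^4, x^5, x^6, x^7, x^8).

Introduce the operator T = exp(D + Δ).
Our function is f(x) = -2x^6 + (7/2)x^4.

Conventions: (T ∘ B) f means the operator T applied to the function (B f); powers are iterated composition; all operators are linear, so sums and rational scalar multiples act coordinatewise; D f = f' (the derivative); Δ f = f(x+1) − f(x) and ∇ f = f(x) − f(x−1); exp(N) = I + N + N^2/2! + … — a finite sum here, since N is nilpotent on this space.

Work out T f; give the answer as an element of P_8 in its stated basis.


g(x) = -2x^6 - 24x^5 - (293/2)x^4 - 572x^3 - 1455x^2 - 2226x - 1572

order-1 term: -24x^5 - 30x^4 - 12x^3 - 9x^2 + 2x + 3/2
order-2 term: -120x^4 - 240x^3 - 246x^2 - 156x - 71/2
order-3 term: -320x^3 - 720x^2 - 728x - 306
order-4 term: -480x^2 - 960x - 624
order-5 term: -384x - 480
order-6 term: -128
the series for exp(D + Δ) f terminates at order 6
exp(D + Δ) f = -2x^6 - 24x^5 - (293/2)x^4 - 572x^3 - 1455x^2 - 2226x - 1572


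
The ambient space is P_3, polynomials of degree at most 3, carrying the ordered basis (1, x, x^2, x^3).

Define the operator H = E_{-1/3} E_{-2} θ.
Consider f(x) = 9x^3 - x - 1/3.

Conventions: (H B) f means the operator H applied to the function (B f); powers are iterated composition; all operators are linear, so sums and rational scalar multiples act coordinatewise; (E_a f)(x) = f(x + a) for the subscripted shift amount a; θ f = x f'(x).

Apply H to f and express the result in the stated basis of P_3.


the image equals g(x) = 27x^3 - 189x^2 + 440x - 1022/3

θ f = 27x^3 - x
E_{-2} θ f = 27x^3 - 162x^2 + 323x - 214
E_{-1/3} E_{-2} θ f = 27x^3 - 189x^2 + 440x - 1022/3


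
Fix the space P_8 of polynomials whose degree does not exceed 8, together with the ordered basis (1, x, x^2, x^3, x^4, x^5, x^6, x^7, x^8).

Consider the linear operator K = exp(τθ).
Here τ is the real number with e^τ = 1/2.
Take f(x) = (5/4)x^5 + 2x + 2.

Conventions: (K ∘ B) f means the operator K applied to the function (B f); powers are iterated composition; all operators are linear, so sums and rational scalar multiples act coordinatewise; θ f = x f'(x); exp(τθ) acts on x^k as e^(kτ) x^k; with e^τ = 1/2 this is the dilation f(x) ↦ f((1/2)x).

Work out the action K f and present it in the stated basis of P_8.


g(x) = (5/128)x^5 + x + 2

exp(τθ) x^k = e^(kτ) x^k; with e^τ = 1/2 this sends x^k to (1/2)^k x^k
x ↦ 1/2 x
x^5 ↦ 1/32 x^5
applying this coordinatewise to f: exp(τθ) f = (5/128)x^5 + x + 2


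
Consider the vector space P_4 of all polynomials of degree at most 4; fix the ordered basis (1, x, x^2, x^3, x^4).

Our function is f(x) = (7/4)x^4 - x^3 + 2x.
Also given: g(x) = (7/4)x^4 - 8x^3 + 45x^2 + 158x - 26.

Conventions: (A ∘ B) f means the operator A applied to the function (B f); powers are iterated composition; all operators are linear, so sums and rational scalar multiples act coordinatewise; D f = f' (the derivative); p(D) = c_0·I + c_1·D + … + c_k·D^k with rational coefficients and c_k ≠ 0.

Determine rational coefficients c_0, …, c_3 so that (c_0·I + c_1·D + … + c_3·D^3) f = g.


D^0 f = (7/4)x^4 - x^3 + 2x
D^1 f = 7x^3 - 3x^2 + 2
D^2 f = 21x^2 - 6x
D^3 f = 42x - 6
matching coefficients of g against c_0 f + c_1 Df + … from the top degree down determines the c_i
solution: c_0 = 1, c_1 = -1, c_2 = 2, c_3 = 4

c_0 = 1, c_1 = -1, c_2 = 2, c_3 = 4


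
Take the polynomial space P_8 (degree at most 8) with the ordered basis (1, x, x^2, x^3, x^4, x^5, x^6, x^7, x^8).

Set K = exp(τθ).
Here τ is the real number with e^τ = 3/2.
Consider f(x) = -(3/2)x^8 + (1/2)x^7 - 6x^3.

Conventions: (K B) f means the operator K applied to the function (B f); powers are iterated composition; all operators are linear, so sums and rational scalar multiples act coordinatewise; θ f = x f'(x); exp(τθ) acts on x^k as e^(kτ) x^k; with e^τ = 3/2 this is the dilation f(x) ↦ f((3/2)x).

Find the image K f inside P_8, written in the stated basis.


exp(τθ) x^k = e^(kτ) x^k; with e^τ = 3/2 this sends x^k to (3/2)^k x^k
x^3 ↦ 27/8 x^3
x^7 ↦ 2187/128 x^7
x^8 ↦ 6561/256 x^8
applying this coordinatewise to f: exp(τθ) f = -(19683/512)x^8 + (2187/256)x^7 - (81/4)x^3

g(x) = -(19683/512)x^8 + (2187/256)x^7 - (81/4)x^3


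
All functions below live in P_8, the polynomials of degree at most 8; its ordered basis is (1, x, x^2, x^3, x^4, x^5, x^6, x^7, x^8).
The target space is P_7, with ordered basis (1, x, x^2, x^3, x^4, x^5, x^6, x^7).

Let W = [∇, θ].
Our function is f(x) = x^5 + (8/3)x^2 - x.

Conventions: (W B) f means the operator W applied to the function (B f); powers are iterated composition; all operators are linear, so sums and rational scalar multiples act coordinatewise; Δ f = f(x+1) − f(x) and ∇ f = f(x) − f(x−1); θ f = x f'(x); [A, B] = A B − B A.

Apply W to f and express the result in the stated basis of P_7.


g(x) = 5x^4 - 20x^3 + 30x^2 - (44/3)x - 4/3

θ f = 5x^5 + (16/3)x^2 - x
∇ θ f = 25x^4 - 50x^3 + 50x^2 - (43/3)x - 4/3
∇ f = 5x^4 - 10x^3 + 10x^2 + (1/3)x - 8/3
θ ∇ f = 20x^4 - 30x^3 + 20x^2 + (1/3)x
[∇, θ] f = 5x^4 - 20x^3 + 30x^2 - (44/3)x - 4/3


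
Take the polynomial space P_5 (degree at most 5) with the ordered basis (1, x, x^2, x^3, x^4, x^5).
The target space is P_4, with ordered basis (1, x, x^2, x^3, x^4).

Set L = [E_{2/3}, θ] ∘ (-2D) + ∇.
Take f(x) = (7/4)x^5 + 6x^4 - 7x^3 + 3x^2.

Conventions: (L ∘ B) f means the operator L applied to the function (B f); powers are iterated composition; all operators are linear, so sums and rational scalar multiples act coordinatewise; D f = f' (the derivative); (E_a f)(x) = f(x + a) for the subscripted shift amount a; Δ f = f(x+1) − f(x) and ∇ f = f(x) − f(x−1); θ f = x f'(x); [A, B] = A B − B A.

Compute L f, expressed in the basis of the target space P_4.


D f = (35/4)x^4 + 24x^3 - 21x^2 + 6x
(-2D) f = -(35/2)x^4 - 48x^3 + 42x^2 - 12x
θ (-2D) f = -70x^4 - 144x^3 + 84x^2 - 12x
E_{2/3} θ (-2D) f = -70x^4 - (992/3)x^3 - (1172/3)x^2 - (4724/27)x - 2200/81
E_{2/3} (-2D) f = -(35/2)x^4 - (284/3)x^3 - (302/3)x^2 - (1100/27)x - 568/81
θ E_{2/3} (-2D) f = -70x^4 - 284x^3 - (604/3)x^2 - (1100/27)x
[E_{2/3}, θ] (-2D) f = -(140/3)x^3 - (568/3)x^2 - (1208/9)x - 2200/81
∇ f = (35/4)x^4 + (13/2)x^3 - (79/2)x^2 + (169/4)x - 57/4
([E_{2/3}, θ] ∘ (-2D) + ∇) f = (35/4)x^4 - (241/6)x^3 - (1373/6)x^2 - (3311/36)x - 13417/324

the result is g(x) = (35/4)x^4 - (241/6)x^3 - (1373/6)x^2 - (3311/36)x - 13417/324


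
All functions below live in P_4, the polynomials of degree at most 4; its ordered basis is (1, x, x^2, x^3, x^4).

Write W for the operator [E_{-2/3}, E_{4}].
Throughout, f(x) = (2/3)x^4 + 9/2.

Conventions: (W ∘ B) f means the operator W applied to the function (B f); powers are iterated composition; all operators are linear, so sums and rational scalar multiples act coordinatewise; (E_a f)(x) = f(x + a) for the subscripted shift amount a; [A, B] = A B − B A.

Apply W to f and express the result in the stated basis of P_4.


the image equals g(x) = 0

E_{4} f = (2/3)x^4 + (32/3)x^3 + 64x^2 + (512/3)x + 1051/6
E_{-2/3} E_{4} f = (2/3)x^4 + (80/9)x^3 + (400/9)x^2 + (8000/81)x + 42187/486
E_{-2/3} f = (2/3)x^4 - (16/9)x^3 + (16/9)x^2 - (64/81)x + 2251/486
E_{4} E_{-2/3} f = (2/3)x^4 + (80/9)x^3 + (400/9)x^2 + (8000/81)x + 42187/486
[E_{-2/3}, E_{4}] f = 0


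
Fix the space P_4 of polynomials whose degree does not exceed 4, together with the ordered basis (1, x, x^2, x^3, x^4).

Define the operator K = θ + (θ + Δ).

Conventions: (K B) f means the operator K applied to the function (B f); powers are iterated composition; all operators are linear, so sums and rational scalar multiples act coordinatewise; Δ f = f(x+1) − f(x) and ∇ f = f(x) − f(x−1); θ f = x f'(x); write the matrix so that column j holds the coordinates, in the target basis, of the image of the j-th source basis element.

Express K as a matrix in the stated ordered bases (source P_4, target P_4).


image of 1: 0
image of x: 2x + 1
image of x^2: 4x^2 + 2x + 1
image of x^3: 6x^3 + 3x^2 + 3x + 1
image of x^4: 8x^4 + 4x^3 + 6x^2 + 4x + 1
each image's coordinates form column j of the matrix

the matrix is [[0, 1, 1, 1, 1]; [0, 2, 2, 3, 4]; [0, 0, 4, 3, 6]; [0, 0, 0, 6, 4]; [0, 0, 0, 0, 8]] (rows listed top to bottom)


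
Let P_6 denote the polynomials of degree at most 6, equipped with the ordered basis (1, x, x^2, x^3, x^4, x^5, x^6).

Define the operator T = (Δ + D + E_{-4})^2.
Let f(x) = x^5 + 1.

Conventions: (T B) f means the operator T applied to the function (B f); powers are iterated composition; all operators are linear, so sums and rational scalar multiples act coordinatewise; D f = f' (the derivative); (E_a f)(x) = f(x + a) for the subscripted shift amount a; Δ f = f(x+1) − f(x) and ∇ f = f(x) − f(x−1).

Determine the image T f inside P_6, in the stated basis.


the result is g(x) = x^5 - 20x^4 + 420x^3 - 3300x^2 + 16280x - 28605

Δ f = 5x^4 + 10x^3 + 10x^2 + 5x + 1
D f = 5x^4
E_{-4} f = x^5 - 20x^4 + 160x^3 - 640x^2 + 1280x - 1023
(Δ + D + E_{-4}) f = x^5 - 10x^4 + 170x^3 - 630x^2 + 1285x - 1022
Δ (Δ + D + E_{-4}) f = 5x^4 - 30x^3 + 460x^2 - 785x + 816
D (Δ + D + E_{-4}) f = 5x^4 - 40x^3 + 510x^2 - 1260x + 1285
E_{-4} (Δ + D + E_{-4}) f = x^5 - 30x^4 + 490x^3 - 4270x^2 + 18325x - 30706
(Δ + D + E_{-4}) (Δ + D + E_{-4}) f = x^5 - 20x^4 + 420x^3 - 3300x^2 + 16280x - 28605


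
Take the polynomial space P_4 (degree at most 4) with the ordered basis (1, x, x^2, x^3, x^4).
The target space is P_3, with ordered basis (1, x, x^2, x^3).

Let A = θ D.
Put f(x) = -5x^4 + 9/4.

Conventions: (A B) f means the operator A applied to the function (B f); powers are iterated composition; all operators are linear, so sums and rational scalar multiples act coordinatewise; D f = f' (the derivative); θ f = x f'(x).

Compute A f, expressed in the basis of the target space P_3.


the image equals g(x) = -60x^3

D f = -20x^3
θ D f = -60x^3


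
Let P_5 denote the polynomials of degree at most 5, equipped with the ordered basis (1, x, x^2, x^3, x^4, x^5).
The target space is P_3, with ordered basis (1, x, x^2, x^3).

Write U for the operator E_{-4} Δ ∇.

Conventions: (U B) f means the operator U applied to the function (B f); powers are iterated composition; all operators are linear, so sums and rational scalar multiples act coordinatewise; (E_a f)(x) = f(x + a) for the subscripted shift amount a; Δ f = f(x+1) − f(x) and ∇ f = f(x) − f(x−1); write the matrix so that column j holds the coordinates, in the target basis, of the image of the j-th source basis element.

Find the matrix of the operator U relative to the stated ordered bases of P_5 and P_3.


image of 1: 0
image of x: 0
image of x^2: 2
image of x^3: 6x - 24
image of x^4: 12x^2 - 96x + 194
image of x^5: 20x^3 - 240x^2 + 970x - 1320
each image's coordinates form column j of the matrix

the matrix is [[0, 0, 2, -24, 194, -1320]; [0, 0, 0, 6, -96, 970]; [0, 0, 0, 0, 12, -240]; [0, 0, 0, 0, 0, 20]] (rows listed top to bottom)


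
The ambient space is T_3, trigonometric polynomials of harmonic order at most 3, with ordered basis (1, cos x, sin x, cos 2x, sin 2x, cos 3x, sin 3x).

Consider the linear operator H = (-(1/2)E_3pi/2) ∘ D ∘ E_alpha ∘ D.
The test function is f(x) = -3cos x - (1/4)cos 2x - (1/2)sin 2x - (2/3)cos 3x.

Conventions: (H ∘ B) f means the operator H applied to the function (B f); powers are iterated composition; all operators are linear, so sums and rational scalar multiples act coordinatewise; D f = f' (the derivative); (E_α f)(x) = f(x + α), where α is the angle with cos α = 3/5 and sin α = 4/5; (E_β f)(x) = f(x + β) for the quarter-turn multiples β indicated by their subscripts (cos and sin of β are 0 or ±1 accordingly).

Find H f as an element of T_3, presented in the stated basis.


D f = 3sin x - cos 2x + (1/2)sin 2x + 2sin 3x
E_alpha D f = (12/5)cos x + (9/5)sin x + (19/25)cos 2x + (41/50)sin 2x + (88/125)cos 3x - (234/125)sin 3x
D E_alpha D f = (9/5)cos x - (12/5)sin x + (41/25)cos 2x - (38/25)sin 2x - (702/125)cos 3x - (264/125)sin 3x
E_3pi/2 (D ∘ E_alpha ∘ D) f = (12/5)cos x + (9/5)sin x - (41/25)cos 2x + (38/25)sin 2x - (264/125)cos 3x + (702/125)sin 3x
(-(1/2)E_3pi/2) (D ∘ E_alpha ∘ D) f = -(6/5)cos x - (9/10)sin x + (41/50)cos 2x - (19/25)sin 2x + (132/125)cos 3x - (351/125)sin 3x

the result is g(x) = -(6/5)cos x - (9/10)sin x + (41/50)cos 2x - (19/25)sin 2x + (132/125)cos 3x - (351/125)sin 3x


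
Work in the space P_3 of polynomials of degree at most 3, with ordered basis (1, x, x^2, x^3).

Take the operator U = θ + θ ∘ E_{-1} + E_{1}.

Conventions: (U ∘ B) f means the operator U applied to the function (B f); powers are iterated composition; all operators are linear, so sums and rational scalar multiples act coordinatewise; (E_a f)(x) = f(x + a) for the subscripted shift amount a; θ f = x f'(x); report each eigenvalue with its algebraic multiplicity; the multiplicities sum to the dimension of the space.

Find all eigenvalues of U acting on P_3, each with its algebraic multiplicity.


λ = 1 (multiplicity 1), λ = 3 (multiplicity 1), λ = 5 (multiplicity 1), λ = 7 (multiplicity 1)

image of 1: 1
image of x: 3x + 1
image of x^2: 5x^2 + 1
image of x^3: 7x^3 - 3x^2 + 6x + 1
the matrix is upper triangular; its diagonal is (1, 3, 5, 7)
for a triangular matrix the eigenvalues are the diagonal entries, with algebraic multiplicity their repetition count


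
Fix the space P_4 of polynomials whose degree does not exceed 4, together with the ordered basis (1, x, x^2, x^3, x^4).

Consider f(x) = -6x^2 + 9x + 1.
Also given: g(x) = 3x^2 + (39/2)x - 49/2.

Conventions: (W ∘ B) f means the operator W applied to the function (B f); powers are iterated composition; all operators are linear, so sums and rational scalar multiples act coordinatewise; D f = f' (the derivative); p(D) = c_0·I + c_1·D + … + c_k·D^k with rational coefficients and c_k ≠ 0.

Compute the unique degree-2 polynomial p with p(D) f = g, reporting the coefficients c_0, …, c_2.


D^0 f = -6x^2 + 9x + 1
D^1 f = -12x + 9
D^2 f = -12
matching coefficients of g against c_0 f + c_1 Df + … from the top degree down determines the c_i
solution: c_0 = -1/2, c_1 = -2, c_2 = 1/2

c_0 = -1/2, c_1 = -2, c_2 = 1/2


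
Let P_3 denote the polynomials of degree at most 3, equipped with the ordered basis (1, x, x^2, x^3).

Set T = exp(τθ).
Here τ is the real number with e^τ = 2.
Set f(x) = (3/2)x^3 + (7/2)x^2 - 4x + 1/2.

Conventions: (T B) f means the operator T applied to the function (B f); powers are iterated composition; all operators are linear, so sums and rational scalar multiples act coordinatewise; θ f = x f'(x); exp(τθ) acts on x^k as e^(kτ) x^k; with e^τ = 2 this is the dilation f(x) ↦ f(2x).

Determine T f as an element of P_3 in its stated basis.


exp(τθ) x^k = e^(kτ) x^k; with e^τ = 2 this sends x^k to 2^k x^k
x ↦ 2 x
x^2 ↦ 4 x^2
x^3 ↦ 8 x^3
applying this coordinatewise to f: exp(τθ) f = 12x^3 + 14x^2 - 8x + 1/2

g(x) = 12x^3 + 14x^2 - 8x + 1/2


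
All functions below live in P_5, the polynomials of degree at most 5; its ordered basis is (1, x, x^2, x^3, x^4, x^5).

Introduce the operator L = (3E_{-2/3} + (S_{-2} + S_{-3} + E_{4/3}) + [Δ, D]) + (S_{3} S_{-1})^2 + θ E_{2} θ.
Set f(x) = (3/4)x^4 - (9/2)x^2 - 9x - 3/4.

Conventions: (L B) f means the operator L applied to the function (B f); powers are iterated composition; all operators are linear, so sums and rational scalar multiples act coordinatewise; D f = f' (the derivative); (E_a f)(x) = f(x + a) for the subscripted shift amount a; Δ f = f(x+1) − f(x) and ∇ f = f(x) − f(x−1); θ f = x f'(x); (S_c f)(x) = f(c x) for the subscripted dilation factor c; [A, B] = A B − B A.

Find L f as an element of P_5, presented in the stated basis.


the image equals g(x) = (10017/2)x^4 + 70x^3 - 301x^2 - (95/9)x - 1127/108

E_{-2/3} f = (3/4)x^4 - 2x^3 - (5/2)x^2 - (35/9)x + 367/108
(3E_{-2/3}) f = (9/4)x^4 - 6x^3 - (15/2)x^2 - (35/3)x + 367/36
S_{-2} f = 12x^4 - 18x^2 + 18x - 3/4
S_{-3} f = (243/4)x^4 - (81/2)x^2 + 27x - 3/4
E_{4/3} f = (3/4)x^4 + 4x^3 + (7/2)x^2 - (125/9)x - 1985/108
(S_{-2} + S_{-3} + E_{4/3}) f = (147/2)x^4 + 4x^3 - 55x^2 + (280/9)x - 2147/108
D f = 3x^3 - 9x - 9
Δ D f = 9x^2 + 9x - 6
Δ f = 3x^3 + (9/2)x^2 - 6x - 51/4
D Δ f = 9x^2 + 9x - 6
[Δ, D] f = 0
(3E_{-2/3} + (S_{-2} + S_{-3} + E_{4/3}) + [Δ, D]) f = (303/4)x^4 - 2x^3 - (125/2)x^2 + (175/9)x - 523/54
S_{-1} f = (3/4)x^4 - (9/2)x^2 + 9x - 3/4
S_{3} S_{-1} f = (243/4)x^4 - (81/2)x^2 + 27x - 3/4
S_{-1} (S_{3} S_{-1}) f = (243/4)x^4 - (81/2)x^2 - 27x - 3/4
S_{3} S_{-1} (S_{3} S_{-1}) f = (19683/4)x^4 - (729/2)x^2 - 81x - 3/4
θ f = 3x^4 - 9x^2 - 9x
E_{2} θ f = 3x^4 + 24x^3 + 63x^2 + 51x - 6
θ E_{2} θ f = 12x^4 + 72x^3 + 126x^2 + 51x
((3E_{-2/3} + (S_{-2} + S_{-3} + E_{4/3}) + [Δ, D]) + (S_{3} S_{-1})^2 + θ E_{2} θ) f = (10017/2)x^4 + 70x^3 - 301x^2 - (95/9)x - 1127/108


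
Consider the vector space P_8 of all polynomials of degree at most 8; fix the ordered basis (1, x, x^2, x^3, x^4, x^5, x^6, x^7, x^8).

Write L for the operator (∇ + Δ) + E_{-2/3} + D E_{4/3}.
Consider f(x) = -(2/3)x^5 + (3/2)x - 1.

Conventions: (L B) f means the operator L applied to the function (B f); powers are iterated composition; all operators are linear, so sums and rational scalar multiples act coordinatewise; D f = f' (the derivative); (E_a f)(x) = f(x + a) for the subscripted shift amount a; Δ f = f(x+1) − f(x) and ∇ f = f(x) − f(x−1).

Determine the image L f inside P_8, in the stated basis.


∇ f = -(10/3)x^4 + (20/3)x^3 - (20/3)x^2 + (10/3)x + 5/6
Δ f = -(10/3)x^4 - (20/3)x^3 - (20/3)x^2 - (10/3)x + 5/6
(∇ + Δ) f = -(20/3)x^4 - (40/3)x^2 + 5/3
E_{-2/3} f = -(2/3)x^5 + (20/9)x^4 - (80/27)x^3 + (160/81)x^2 + (409/486)x - 1394/729
E_{4/3} f = -(2/3)x^5 - (40/9)x^4 - (320/27)x^3 - (1280/81)x^2 - (4391/486)x - 1319/729
D E_{4/3} f = -(10/3)x^4 - (160/9)x^3 - (320/9)x^2 - (2560/81)x - 4391/486
((∇ + Δ) + E_{-2/3} + D E_{4/3}) f = -(2/3)x^5 - (70/9)x^4 - (560/27)x^3 - (3800/81)x^2 - (14951/486)x - 13531/1458

the result is g(x) = -(2/3)x^5 - (70/9)x^4 - (560/27)x^3 - (3800/81)x^2 - (14951/486)x - 13531/1458


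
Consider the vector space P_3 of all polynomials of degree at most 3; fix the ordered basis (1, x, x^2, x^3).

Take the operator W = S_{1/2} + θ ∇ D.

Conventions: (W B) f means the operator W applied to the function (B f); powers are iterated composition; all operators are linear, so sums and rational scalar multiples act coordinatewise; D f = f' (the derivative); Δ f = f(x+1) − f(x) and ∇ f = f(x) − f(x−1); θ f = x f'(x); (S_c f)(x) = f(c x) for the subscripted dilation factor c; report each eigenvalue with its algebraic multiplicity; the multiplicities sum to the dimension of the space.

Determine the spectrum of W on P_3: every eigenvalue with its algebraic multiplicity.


λ = 1/8 (multiplicity 1), λ = 1/4 (multiplicity 1), λ = 1/2 (multiplicity 1), λ = 1 (multiplicity 1)

image of 1: 1
image of x: (1/2)x
image of x^2: (1/4)x^2
image of x^3: (1/8)x^3 + 6x
the matrix is upper triangular; its diagonal is (1, 1/2, 1/4, 1/8)
for a triangular matrix the eigenvalues are the diagonal entries, with algebraic multiplicity their repetition count


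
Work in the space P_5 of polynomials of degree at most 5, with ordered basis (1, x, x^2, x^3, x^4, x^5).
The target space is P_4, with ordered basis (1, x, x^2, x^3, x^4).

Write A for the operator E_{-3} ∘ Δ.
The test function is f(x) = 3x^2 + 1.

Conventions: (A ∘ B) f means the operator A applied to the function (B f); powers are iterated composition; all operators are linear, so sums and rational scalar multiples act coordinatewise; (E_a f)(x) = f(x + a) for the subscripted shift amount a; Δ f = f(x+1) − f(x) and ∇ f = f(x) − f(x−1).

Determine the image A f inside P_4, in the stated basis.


Δ f = 6x + 3
E_{-3} Δ f = 6x - 15

the image equals g(x) = 6x - 15


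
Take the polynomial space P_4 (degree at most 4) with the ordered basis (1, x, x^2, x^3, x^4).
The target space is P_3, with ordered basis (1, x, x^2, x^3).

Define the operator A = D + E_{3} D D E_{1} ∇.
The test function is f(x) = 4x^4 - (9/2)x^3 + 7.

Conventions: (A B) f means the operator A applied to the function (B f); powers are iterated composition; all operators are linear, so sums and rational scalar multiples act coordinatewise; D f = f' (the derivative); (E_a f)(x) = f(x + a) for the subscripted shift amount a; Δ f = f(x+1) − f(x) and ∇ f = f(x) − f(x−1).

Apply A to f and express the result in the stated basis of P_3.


the image equals g(x) = 16x^3 - (27/2)x^2 + 96x + 309

D f = 16x^3 - (27/2)x^2
∇ f = 16x^3 - (75/2)x^2 + (59/2)x - 17/2
E_{1} ∇ f = 16x^3 + (21/2)x^2 + (5/2)x - 1/2
D E_{1} ∇ f = 48x^2 + 21x + 5/2
D (D E_{1}) ∇ f = 96x + 21
E_{3} D (D E_{1}) ∇ f = 96x + 309
(D + E_{3} D D E_{1} ∇) f = 16x^3 - (27/2)x^2 + 96x + 309


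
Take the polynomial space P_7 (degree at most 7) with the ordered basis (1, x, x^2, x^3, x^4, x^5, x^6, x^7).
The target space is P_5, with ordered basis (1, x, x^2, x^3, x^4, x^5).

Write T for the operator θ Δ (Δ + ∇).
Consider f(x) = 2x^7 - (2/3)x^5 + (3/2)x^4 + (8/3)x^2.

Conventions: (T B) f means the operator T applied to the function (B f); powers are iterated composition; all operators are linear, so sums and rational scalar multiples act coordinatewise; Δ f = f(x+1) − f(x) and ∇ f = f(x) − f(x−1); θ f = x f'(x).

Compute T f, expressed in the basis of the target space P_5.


Δ f = 14x^6 + 42x^5 + (200/3)x^4 + (208/3)x^3 + (133/3)x^2 + 22x + 11/2
∇ f = 14x^6 - 42x^5 + (200/3)x^4 - (172/3)x^3 + (79/3)x^2 + (2/3)x - 17/6
(Δ + ∇) f = 28x^6 + (400/3)x^4 + 12x^3 + (212/3)x^2 + (68/3)x + 8/3
Δ (Δ + ∇) f = 168x^5 + 420x^4 + (3280/3)x^3 + 1256x^2 + (2636/3)x + 800/3
θ Δ (Δ + ∇) f = 840x^5 + 1680x^4 + 3280x^3 + 2512x^2 + (2636/3)x

g(x) = 840x^5 + 1680x^4 + 3280x^3 + 2512x^2 + (2636/3)x


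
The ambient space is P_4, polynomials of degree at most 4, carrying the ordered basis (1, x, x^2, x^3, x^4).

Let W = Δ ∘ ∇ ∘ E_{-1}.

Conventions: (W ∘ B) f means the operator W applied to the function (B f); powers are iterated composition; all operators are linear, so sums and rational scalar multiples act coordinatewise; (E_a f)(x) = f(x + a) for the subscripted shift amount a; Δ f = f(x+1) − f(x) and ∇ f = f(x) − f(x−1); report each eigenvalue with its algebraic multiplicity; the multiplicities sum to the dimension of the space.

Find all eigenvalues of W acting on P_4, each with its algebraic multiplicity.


image of 1: 0
image of x: 0
image of x^2: 2
image of x^3: 6x - 6
image of x^4: 12x^2 - 24x + 14
the matrix is upper triangular; its diagonal is (0, 0, 0, 0, 0)
for a triangular matrix the eigenvalues are the diagonal entries, with algebraic multiplicity their repetition count

λ = 0 (multiplicity 5)


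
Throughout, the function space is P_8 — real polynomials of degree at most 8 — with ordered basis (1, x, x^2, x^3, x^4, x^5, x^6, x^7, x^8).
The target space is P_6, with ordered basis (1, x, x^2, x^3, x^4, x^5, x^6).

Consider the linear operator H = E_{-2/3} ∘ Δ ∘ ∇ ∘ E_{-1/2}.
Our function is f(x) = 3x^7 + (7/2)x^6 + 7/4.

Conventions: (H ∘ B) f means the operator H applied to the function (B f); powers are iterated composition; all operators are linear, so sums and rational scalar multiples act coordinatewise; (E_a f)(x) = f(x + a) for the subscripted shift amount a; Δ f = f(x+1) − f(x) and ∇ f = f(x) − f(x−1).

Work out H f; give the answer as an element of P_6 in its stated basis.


E_{-1/2} f = 3x^7 - 7x^6 + (21/4)x^5 - (35/16)x^3 + (21/16)x^2 - (21/64)x + 57/32
∇ E_{-1/2} f = 21x^6 - 105x^5 + (945/4)x^4 - (595/2)x^3 + (3423/16)x^2 - (1281/16)x + 731/64
Δ (∇ ∘ E_{-1/2}) f = 126x^5 - 210x^4 + 315x^3 - 210x^2 + (651/8)x - 91/8
E_{-2/3} Δ (∇ ∘ E_{-1/2}) f = 126x^5 - 630x^4 + 1435x^3 - (5320/3)x^2 + (27713/24)x - 67039/216

g(x) = 126x^5 - 630x^4 + 1435x^3 - (5320/3)x^2 + (27713/24)x - 67039/216


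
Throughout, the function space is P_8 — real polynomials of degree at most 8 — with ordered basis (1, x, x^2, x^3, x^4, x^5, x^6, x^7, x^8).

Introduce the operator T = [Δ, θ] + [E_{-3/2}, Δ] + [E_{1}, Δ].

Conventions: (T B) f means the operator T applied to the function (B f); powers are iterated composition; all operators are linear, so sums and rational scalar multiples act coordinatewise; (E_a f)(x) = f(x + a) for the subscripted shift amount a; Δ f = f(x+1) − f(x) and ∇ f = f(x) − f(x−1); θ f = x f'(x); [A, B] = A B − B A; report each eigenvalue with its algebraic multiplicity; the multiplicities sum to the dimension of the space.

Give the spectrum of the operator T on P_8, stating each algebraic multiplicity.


λ = 0 (multiplicity 9)

image of 1: 0
image of x: 1
image of x^2: 2x + 2
image of x^3: 3x^2 + 6x + 3
image of x^4: 4x^3 + 12x^2 + 12x + 4
image of x^5: 5x^4 + 20x^3 + 30x^2 + 20x + 5
image of x^6: 6x^5 + 30x^4 + 60x^3 + 60x^2 + 30x + 6
image of x^7: 7x^6 + 42x^5 + 105x^4 + 140x^3 + 105x^2 + 42x + 7
image of x^8: 8x^7 + 56x^6 + 168x^5 + 280x^4 + 280x^3 + 168x^2 + 56x + 8
the matrix is upper triangular; its diagonal is (0, 0, 0, 0, 0, 0, 0, 0, 0)
for a triangular matrix the eigenvalues are the diagonal entries, with algebraic multiplicity their repetition count


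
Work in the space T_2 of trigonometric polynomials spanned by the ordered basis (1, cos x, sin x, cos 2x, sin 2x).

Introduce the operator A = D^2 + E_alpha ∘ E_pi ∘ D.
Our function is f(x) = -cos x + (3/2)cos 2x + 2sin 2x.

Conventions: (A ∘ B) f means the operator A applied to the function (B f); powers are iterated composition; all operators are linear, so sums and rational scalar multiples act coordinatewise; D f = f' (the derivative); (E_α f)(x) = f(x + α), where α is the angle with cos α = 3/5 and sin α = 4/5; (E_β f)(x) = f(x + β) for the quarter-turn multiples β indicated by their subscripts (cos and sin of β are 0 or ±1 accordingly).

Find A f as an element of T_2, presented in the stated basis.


D f = sin x + 4cos 2x - 3sin 2x
D D f = cos x - 6cos 2x - 8sin 2x
D f = sin x + 4cos 2x - 3sin 2x
E_pi D f = -sin x + 4cos 2x - 3sin 2x
E_alpha E_pi D f = -(4/5)cos x - (3/5)sin x - 4cos 2x - 3sin 2x
(D^2 + E_alpha ∘ E_pi ∘ D) f = (1/5)cos x - (3/5)sin x - 10cos 2x - 11sin 2x

g(x) = (1/5)cos x - (3/5)sin x - 10cos 2x - 11sin 2x
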